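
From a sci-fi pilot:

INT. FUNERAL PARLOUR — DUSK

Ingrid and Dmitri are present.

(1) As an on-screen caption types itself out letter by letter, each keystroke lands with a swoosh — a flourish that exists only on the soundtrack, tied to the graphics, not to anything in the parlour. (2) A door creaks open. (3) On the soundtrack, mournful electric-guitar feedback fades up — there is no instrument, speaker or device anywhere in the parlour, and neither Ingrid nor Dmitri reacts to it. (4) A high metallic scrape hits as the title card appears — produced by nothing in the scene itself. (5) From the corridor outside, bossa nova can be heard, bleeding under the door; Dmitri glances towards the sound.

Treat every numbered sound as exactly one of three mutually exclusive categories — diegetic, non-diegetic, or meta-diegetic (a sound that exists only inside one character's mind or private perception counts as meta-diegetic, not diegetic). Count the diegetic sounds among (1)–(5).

Sound (1): sound married to a title/caption — outside the diegesis by definition, so non-diegetic.
(2) the sound comes from a door physically present in the location → diegetic.
Sound (3): it has no source in the story world and no character can hear it — it's underscore, so non-diegetic.
(4) an editorial stinger — it belongs to the cut, not the story world → non-diegetic.
(5) is diegetic: the music has an off-screen but real-world source and a character hears it.
So 2 of the 5 are diegetic: (2), (5).

2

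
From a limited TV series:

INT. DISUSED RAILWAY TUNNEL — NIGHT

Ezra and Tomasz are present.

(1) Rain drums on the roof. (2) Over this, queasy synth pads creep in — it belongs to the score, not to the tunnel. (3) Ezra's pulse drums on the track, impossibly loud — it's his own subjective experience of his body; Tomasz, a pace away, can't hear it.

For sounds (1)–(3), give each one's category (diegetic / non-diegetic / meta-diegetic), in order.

(1) rain is part of the location's real environment → diegetic.
(2) it has no source in the story world and no character can hear it — it's underscore → non-diegetic.
Sound (3): point-of-audition from inside Ezra's body; not a sound in the room, so meta-diegetic.

diegetic, non-diegetic, meta-diegetic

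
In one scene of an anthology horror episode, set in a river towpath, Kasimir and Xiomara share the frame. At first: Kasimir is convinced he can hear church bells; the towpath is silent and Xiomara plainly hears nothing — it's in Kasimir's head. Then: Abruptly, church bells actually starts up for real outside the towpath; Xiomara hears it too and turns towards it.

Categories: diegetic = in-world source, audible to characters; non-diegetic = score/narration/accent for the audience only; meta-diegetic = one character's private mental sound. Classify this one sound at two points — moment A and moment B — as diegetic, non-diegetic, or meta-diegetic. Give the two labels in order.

Moment A: only Kasimir 'hears' it — imagined, in his mind → meta-diegetic.
Moment B: now there's a real external source and Xiomara hears it too — in the story world → diegetic.

meta-diegetic, diegetic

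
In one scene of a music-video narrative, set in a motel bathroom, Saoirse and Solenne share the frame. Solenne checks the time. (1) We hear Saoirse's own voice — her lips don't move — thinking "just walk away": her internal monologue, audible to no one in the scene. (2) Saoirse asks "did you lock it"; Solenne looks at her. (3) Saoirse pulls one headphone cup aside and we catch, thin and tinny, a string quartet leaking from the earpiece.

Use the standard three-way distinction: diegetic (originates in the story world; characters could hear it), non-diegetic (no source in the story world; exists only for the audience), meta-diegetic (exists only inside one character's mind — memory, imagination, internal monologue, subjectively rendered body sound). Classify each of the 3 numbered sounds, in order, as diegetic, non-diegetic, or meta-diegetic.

meta-diegetic, diegetic, diegetic

(1) is meta-diegetic: Saoirse's thought-voice: a private mental sound no other character can hear.
(2) Saoirse is a character speaking aloud in the scene → diegetic.
Sound (3): the earpiece is a real device on Saoirse's head — source music, so diegetic.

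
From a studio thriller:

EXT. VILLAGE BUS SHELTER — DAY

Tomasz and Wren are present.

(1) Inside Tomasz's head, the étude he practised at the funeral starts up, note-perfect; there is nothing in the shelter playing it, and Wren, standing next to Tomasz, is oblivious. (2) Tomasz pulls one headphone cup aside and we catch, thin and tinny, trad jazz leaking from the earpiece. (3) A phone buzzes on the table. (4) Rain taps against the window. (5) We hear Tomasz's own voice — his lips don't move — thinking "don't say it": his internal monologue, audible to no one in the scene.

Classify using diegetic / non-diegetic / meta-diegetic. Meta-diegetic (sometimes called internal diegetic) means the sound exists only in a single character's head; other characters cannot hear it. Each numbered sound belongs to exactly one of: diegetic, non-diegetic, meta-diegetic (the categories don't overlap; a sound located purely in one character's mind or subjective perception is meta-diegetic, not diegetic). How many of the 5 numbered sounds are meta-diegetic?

(1) it lives in Tomasz's subjectivity, not in the shelter → meta-diegetic.
(2) is diegetic: the earpiece is a real device on Tomasz's head — source music.
Sound (3): the sound comes from a phone physically present in the location, so diegetic.
(4) rain is part of the location's real environment → diegetic.
(5) internal monologue — inside Tomasz's mind, not spoken into the scene → meta-diegetic.
So 2 of the 5 are meta-diegetic: (1), (5).

2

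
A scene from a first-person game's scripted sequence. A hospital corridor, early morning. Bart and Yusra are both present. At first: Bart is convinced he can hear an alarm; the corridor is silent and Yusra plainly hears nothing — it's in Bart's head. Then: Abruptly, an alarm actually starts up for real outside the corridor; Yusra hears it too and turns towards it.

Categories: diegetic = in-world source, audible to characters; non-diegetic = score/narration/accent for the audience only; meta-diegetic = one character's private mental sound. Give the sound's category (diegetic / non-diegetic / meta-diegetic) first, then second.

meta-diegetic, diegetic

First: only Bart 'hears' it — imagined, in his mind → meta-diegetic.
Second: now there's a real external source and Yusra hears it too — in the story world → diegetic.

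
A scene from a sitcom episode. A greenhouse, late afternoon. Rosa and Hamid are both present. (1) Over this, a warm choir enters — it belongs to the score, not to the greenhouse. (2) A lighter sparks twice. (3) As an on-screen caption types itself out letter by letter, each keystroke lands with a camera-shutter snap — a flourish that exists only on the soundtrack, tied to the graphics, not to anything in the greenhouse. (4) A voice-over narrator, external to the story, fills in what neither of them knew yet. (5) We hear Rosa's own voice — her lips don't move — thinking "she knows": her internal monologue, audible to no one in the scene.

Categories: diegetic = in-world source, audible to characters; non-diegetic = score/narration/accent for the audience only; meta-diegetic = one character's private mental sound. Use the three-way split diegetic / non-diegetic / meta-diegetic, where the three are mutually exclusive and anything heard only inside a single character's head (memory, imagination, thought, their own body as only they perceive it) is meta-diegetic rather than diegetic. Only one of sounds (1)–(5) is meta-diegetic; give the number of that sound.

(1) is non-diegetic: nothing in the greenhouse produces it and the characters don't hear it — pure soundtrack.
Sound (2): a lighter is a real object/event in the scene's world, so diegetic.
Sound (3): it accompanies on-screen graphics, not anything inside the story world, so non-diegetic.
Sound (4): external voice-over — not a character, not heard by anyone in the scene, so non-diegetic.
(5) Rosa's thought-voice: a private mental sound no other character can hear → meta-diegetic.
Only (5) is meta-diegetic.

5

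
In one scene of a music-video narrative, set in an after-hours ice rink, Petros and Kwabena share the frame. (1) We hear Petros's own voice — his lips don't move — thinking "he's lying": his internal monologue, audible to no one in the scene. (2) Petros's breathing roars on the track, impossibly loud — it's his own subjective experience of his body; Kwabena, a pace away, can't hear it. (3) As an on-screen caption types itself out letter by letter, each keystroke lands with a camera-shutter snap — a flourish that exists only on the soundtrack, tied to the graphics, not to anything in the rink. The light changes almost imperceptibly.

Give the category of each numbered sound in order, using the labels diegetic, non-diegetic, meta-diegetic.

(1) internal monologue — inside Petros's mind, not spoken into the scene → meta-diegetic.
(2) is meta-diegetic: it's Petros's internal bodily sensation rendered as sound; only Petros 'hears' it.
(3) is non-diegetic: sound married to a title/caption — outside the diegesis by definition.

meta-diegetic, meta-diegetic, non-diegetic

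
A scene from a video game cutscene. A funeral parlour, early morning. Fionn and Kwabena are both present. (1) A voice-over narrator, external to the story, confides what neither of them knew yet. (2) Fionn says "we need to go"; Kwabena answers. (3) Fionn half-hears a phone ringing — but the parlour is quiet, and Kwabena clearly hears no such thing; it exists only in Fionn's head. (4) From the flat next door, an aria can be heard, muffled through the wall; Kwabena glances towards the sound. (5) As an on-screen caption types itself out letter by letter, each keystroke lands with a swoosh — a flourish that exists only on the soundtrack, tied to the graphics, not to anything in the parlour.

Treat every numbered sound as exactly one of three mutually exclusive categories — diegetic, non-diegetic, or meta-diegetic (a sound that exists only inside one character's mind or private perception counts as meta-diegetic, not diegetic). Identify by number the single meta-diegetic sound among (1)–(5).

3

(1) the narrator exists outside the story world, addressing only the audience → non-diegetic.
Sound (2): on-screen dialogue — Fionn speaks and Kwabena is there to hear, so diegetic.
(3) is meta-diegetic: the sound is imagined by Fionn; nothing in the story world is producing it and Kwabena can't hear it.
Sound (4): it's coming from the flat next door — a location within the story world — and Kwabena reacts, so diegetic.
Sound (5): the caption isn't part of the story world, so neither is the sound tied to it, so non-diegetic.
Only (3) is meta-diegetic.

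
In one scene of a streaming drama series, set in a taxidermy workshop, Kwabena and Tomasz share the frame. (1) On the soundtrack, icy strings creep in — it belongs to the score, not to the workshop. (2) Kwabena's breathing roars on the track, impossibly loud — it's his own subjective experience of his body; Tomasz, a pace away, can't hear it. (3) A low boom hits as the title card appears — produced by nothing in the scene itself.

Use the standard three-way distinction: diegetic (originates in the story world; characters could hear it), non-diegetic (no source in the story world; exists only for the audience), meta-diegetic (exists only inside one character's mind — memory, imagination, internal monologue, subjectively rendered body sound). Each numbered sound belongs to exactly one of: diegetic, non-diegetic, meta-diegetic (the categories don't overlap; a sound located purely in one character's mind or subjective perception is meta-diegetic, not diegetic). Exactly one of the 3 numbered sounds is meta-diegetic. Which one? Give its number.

(1) is non-diegetic: score with no on-screen or off-screen source; it exists for the audience alone.
Sound (2): it's Kwabena's internal bodily sensation rendered as sound; only Kwabena 'hears' it, so meta-diegetic.
(3) is non-diegetic: an editorial stinger — it belongs to the cut, not the story world.
Only (2) is meta-diegetic.

2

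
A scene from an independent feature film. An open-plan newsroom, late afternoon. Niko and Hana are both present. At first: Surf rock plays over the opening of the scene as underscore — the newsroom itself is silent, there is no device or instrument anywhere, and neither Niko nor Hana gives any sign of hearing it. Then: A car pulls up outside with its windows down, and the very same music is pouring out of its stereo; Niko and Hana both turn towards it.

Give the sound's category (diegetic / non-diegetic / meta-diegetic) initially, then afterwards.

Initially: no in-world source exists and no character can hear it — underscore → non-diegetic.
Afterwards: the car stereo is now a real source in the story world and the characters hear it → diegetic.

non-diegetic, diegetic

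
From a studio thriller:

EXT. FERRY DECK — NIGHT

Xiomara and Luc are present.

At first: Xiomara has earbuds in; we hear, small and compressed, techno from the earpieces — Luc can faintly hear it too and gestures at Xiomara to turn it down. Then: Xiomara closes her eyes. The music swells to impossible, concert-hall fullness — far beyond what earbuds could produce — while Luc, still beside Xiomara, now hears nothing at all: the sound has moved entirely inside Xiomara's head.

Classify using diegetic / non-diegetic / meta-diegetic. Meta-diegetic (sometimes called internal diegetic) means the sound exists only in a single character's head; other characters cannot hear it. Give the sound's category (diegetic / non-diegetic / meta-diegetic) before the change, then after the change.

Before the change: the earbuds are a physical source both characters can hear → diegetic.
After the change: the music now exists only as Xiomara's subjective experience; Luc can no longer hear it → meta-diegetic.

diegetic, meta-diegetic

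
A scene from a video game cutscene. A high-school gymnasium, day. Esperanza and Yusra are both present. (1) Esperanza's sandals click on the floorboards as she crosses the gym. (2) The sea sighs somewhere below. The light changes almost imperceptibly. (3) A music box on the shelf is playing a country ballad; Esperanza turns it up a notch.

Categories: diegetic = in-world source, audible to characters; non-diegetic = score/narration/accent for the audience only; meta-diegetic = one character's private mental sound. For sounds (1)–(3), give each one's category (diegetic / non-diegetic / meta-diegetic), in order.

diegetic, diegetic, diegetic

(1) Esperanza's footsteps are produced in the story world → diegetic.
(2) the sea is part of the location's real environment → diegetic.
(3) is diegetic: source music from a music box, which exists in the story world.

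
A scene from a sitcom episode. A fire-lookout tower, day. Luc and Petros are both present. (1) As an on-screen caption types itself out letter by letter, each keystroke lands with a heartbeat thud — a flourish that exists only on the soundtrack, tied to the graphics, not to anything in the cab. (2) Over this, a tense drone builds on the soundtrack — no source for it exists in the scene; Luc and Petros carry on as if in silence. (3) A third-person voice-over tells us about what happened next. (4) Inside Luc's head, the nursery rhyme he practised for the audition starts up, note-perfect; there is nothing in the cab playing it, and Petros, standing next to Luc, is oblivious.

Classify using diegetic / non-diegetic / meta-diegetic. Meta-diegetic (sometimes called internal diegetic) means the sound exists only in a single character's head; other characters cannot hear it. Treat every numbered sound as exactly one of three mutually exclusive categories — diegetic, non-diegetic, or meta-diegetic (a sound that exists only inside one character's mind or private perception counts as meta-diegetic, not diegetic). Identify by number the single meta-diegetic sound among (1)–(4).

(1) it accompanies on-screen graphics, not anything inside the story world → non-diegetic.
(2) is non-diegetic: nothing in the cab produces it and the characters don't hear it — pure soundtrack.
Sound (3): commentary laid over the scene from outside the fiction, so non-diegetic.
(4) remembered music, private to Luc — Petros is oblivious because it isn't in the room → meta-diegetic.
Only (4) is meta-diegetic.

4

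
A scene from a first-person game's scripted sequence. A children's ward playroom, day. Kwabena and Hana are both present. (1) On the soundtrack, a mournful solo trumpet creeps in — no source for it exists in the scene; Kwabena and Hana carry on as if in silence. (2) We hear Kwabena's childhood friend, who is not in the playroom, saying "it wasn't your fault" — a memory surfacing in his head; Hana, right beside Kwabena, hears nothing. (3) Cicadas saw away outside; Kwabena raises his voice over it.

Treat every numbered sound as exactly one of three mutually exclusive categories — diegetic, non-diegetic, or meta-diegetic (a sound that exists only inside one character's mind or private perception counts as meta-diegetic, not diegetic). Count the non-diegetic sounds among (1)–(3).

1

Sound (1): it has no source in the story world and no character can hear it — it's underscore, so non-diegetic.
Sound (2): the voice is a memory playing only inside Kwabena's mind; Hana can't hear it, so meta-diegetic.
(3) cicadas is part of the location's real environment → diegetic.
Non-diegetic: (1) — that's 1.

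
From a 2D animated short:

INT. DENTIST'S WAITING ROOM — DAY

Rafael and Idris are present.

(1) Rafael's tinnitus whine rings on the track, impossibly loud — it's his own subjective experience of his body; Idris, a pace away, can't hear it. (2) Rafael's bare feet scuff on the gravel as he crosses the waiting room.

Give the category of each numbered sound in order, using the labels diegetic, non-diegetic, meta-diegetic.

(1) is meta-diegetic: it's Rafael's internal bodily sensation rendered as sound; only Rafael 'hears' it.
Sound (2): Rafael's footsteps are produced in the story world, so diegetic.

meta-diegetic, diegetic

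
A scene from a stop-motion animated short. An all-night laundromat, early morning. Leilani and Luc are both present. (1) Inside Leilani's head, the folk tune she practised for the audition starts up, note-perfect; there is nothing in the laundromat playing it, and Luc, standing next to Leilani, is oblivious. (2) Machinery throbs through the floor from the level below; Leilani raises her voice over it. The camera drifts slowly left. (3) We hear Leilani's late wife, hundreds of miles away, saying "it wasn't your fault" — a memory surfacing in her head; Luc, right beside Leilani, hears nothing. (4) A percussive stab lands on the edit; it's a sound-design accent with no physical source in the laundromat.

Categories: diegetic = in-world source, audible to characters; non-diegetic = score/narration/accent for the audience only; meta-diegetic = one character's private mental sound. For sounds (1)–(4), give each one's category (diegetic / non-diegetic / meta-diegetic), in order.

Sound (1): remembered music, private to Leilani — Luc is oblivious because it isn't in the room, so meta-diegetic.
(2) is diegetic: machinery is part of the location's real environment.
(3) it's Leilani's recollection rendered as sound; the other character can't hear it → meta-diegetic.
(4) nothing in the scene produces it; it's an accent added for the audience → non-diegetic.

meta-diegetic, diegetic, meta-diegetic, non-diegetic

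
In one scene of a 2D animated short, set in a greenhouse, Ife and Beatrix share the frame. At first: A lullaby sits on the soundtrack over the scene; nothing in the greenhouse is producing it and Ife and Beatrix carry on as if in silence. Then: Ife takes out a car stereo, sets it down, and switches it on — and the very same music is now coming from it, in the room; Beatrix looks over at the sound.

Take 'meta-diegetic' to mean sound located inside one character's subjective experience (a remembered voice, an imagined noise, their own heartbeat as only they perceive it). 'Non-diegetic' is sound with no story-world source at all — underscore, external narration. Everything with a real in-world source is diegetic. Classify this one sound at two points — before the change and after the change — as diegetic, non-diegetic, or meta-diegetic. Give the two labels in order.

non-diegetic, diegetic

Before the change: no in-world source exists and no character can hear it — underscore → non-diegetic.
After the change: a car stereo is now a real source in the story world and the characters hear it → diegetic.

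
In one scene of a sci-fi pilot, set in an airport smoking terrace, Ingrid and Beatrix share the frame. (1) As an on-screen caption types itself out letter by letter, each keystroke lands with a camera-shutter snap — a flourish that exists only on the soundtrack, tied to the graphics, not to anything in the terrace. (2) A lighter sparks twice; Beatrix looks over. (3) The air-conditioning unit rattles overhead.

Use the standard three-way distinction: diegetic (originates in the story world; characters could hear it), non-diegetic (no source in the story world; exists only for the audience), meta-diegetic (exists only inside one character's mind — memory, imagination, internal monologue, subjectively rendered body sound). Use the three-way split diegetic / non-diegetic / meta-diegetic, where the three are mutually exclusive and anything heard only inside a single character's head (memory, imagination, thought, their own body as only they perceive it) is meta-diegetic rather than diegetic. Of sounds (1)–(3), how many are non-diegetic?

1

(1) is non-diegetic: sound married to a title/caption — outside the diegesis by definition.
(2) is diegetic: an in-world source (a lighter); characters could hear it.
Sound (3): it's the actual ambient sound of the location, so diegetic.
So 1 of the 3 is non-diegetic: (1).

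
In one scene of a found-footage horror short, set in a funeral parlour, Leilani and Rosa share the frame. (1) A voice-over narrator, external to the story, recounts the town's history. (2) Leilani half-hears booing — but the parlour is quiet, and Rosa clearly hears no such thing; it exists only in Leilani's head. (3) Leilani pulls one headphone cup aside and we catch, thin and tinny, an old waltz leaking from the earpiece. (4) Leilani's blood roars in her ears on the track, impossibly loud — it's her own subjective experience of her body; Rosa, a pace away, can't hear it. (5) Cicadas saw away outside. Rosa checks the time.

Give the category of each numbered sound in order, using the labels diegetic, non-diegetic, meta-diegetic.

non-diegetic, meta-diegetic, diegetic, meta-diegetic, diegetic

(1) external voice-over — not a character, not heard by anyone in the scene → non-diegetic.
(2) Leilani alone 'hears' it — an imagined sound, not present in the space → meta-diegetic.
(3) it's leaking from a physical pair of headphones in the scene → diegetic.
Sound (4): a subjective body sound — Leilani's private perception, inaudible to Rosa, so meta-diegetic.
Sound (5): it's the actual ambient sound of the location, so diegetic.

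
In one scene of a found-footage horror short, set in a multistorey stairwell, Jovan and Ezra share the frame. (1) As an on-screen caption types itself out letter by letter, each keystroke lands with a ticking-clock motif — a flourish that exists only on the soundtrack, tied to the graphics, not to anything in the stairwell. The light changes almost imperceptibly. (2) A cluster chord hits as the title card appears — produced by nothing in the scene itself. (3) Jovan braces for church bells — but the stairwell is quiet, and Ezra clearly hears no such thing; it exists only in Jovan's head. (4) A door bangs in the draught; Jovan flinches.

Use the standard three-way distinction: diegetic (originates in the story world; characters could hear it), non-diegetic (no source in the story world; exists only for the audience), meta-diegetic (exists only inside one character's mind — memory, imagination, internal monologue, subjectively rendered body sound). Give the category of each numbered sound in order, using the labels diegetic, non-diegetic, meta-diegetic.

non-diegetic, non-diegetic, meta-diegetic, diegetic

Sound (1): sound married to a title/caption — outside the diegesis by definition, so non-diegetic.
Sound (2): nothing in the scene produces it; it's an accent added for the audience, so non-diegetic.
(3) is meta-diegetic: the sound is imagined by Jovan; nothing in the story world is producing it and Ezra can't hear it.
(4) is diegetic: a door is a real object/event in the scene's world.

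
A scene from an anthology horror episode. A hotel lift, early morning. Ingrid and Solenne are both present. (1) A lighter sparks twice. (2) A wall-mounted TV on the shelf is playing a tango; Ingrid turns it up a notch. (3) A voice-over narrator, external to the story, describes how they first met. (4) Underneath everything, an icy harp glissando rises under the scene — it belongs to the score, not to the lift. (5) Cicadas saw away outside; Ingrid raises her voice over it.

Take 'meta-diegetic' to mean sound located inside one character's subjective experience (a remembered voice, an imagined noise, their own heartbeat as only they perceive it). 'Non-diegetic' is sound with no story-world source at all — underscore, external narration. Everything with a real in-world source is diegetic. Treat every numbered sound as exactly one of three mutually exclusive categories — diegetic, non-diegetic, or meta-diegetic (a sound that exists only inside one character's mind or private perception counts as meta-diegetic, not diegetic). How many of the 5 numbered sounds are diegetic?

3

Sound (1): a lighter is a real object/event in the scene's world, so diegetic.
(2) is diegetic: source music from a wall-mounted TV, which exists in the story world.
Sound (3): commentary laid over the scene from outside the fiction, so non-diegetic.
(4) is non-diegetic: nothing in the lift produces it and the characters don't hear it — pure soundtrack.
(5) is diegetic: cicadas is part of the location's real environment.
So 3 of the 5 are diegetic: (1), (2), (5).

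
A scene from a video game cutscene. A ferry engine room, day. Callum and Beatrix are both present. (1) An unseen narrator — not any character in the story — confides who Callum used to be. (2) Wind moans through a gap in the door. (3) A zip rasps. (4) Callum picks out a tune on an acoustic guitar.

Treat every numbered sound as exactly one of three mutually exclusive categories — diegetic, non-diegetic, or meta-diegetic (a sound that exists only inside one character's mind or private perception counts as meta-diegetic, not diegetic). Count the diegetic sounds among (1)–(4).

3

(1) is non-diegetic: commentary laid over the scene from outside the fiction.
(2) wind is part of the location's real environment → diegetic.
(3) is diegetic: the sound comes from a zip physically present in the location.
(4) the instrument and the performer are both in the scene → diegetic.
Diegetic: (2), (3), (4) — that's 3.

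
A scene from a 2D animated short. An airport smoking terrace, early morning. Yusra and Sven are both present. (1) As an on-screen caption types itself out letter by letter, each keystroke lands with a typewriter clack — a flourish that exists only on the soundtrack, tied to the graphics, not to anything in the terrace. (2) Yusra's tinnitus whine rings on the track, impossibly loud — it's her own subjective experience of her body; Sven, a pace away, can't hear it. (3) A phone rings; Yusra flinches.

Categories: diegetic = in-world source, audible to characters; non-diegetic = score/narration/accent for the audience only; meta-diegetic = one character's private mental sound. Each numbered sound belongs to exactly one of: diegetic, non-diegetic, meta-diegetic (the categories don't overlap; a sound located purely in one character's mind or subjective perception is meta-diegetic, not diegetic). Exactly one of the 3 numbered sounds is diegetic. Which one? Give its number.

Sound (1): the caption isn't part of the story world, so neither is the sound tied to it, so non-diegetic.
Sound (2): a subjective body sound — Yusra's private perception, inaudible to Sven, so meta-diegetic.
(3) an in-world source (a phone); characters could hear it → diegetic.
Only (3) is diegetic.

3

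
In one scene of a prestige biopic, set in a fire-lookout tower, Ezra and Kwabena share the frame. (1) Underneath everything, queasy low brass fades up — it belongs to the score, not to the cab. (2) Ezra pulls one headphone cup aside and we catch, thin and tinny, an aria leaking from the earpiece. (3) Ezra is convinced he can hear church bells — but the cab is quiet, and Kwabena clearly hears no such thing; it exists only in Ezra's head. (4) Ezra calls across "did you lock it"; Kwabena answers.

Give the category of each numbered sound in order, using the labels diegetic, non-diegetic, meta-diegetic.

Sound (1): nothing in the cab produces it and the characters don't hear it — pure soundtrack, so non-diegetic.
(2) is diegetic: the headphones are an on-screen source.
(3) is meta-diegetic: the sound is imagined by Ezra; nothing in the story world is producing it and Kwabena can't hear it.
(4) spoken by a character present in the story world → diegetic.

non-diegetic, diegetic, meta-diegetic, diegetic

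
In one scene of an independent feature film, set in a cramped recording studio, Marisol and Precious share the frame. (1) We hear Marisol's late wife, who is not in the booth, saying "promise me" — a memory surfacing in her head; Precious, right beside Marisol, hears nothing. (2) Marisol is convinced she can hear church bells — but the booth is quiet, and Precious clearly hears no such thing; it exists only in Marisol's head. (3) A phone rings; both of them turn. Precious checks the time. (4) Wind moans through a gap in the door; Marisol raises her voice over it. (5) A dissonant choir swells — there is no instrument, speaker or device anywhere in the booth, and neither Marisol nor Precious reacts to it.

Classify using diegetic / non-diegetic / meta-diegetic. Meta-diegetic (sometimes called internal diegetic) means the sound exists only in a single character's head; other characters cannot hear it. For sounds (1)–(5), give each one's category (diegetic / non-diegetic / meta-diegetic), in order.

meta-diegetic, meta-diegetic, diegetic, diegetic, non-diegetic

Sound (1): the voice is a memory playing only inside Marisol's mind; Precious can't hear it, so meta-diegetic.
(2) is meta-diegetic: the sound is imagined by Marisol; nothing in the story world is producing it and Precious can't hear it.
(3) an in-world source (a phone); characters could hear it → diegetic.
(4) is diegetic: wind is part of the location's real environment.
Sound (5): nothing in the booth produces it and the characters don't hear it — pure soundtrack, so non-diegetic.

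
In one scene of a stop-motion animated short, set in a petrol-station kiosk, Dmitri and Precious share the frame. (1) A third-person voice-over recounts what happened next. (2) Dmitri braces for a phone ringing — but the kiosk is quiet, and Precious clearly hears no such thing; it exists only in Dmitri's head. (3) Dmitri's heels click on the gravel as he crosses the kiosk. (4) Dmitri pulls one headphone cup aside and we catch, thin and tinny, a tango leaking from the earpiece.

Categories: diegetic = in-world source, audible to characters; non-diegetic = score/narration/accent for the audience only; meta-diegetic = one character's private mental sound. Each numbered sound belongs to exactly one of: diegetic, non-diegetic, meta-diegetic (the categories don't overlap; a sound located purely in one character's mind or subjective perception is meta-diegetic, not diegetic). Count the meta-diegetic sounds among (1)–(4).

Sound (1): the narrator exists outside the story world, addressing only the audience, so non-diegetic.
(2) subjective to Dmitri: the kiosk is silent and Precious hears nothing → meta-diegetic.
(3) is diegetic: it's the physical sound of Dmitri moving in the space.
(4) is diegetic: the earpiece is a real device on Dmitri's head — source music.
Meta-diegetic: (2) — that's 1.

1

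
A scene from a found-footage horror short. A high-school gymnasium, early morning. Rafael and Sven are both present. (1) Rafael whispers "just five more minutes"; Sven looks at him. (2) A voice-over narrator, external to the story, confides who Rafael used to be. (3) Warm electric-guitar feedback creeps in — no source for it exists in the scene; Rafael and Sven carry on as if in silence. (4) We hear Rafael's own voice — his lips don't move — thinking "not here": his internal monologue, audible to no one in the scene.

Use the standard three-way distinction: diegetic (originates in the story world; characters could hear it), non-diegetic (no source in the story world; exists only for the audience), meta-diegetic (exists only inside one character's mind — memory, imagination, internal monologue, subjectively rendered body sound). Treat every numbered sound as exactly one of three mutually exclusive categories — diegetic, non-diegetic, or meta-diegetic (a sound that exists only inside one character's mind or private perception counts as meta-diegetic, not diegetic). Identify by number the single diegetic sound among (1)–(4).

1

(1) Rafael is a character speaking aloud in the scene → diegetic.
(2) commentary laid over the scene from outside the fiction → non-diegetic.
Sound (3): score with no on-screen or off-screen source; it exists for the audience alone, so non-diegetic.
Sound (4): Rafael's thought-voice: a private mental sound no other character can hear, so meta-diegetic.
Only (1) is diegetic.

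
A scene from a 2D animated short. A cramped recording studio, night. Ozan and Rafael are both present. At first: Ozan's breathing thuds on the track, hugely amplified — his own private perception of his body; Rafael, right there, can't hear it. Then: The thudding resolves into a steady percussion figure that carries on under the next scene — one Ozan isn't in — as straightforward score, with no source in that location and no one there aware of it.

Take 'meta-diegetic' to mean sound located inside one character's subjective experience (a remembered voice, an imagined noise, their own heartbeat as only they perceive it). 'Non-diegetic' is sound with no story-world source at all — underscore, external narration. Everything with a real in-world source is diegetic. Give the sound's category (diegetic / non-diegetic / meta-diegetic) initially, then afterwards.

Initially: it's Ozan's subjective body sound, inaudible to Rafael → meta-diegetic.
Afterwards: detached from Ozan and playing as sourceless score over a scene he isn't in — for the audience only → non-diegetic.

meta-diegetic, non-diegetic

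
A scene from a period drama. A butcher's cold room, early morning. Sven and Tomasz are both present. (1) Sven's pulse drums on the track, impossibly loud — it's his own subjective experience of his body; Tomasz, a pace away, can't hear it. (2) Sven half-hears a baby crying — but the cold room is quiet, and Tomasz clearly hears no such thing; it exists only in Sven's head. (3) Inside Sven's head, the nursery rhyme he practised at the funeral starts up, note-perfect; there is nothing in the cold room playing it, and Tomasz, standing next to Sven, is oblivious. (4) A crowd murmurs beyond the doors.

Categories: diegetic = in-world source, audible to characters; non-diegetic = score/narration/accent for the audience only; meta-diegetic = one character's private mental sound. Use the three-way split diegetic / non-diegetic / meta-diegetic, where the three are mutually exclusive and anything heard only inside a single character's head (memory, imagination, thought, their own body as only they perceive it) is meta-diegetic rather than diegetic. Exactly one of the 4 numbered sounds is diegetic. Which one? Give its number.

(1) is meta-diegetic: point-of-audition from inside Sven's body; not a sound in the room.
Sound (2): subjective to Sven: the cold room is silent and Tomasz hears nothing, so meta-diegetic.
Sound (3): the music is a memory playing inside Sven's mind alone; no real-world source, Tomasz can't hear it, so meta-diegetic.
(4) is diegetic: a crowd is part of the location's real environment.
Only (4) is diegetic.

4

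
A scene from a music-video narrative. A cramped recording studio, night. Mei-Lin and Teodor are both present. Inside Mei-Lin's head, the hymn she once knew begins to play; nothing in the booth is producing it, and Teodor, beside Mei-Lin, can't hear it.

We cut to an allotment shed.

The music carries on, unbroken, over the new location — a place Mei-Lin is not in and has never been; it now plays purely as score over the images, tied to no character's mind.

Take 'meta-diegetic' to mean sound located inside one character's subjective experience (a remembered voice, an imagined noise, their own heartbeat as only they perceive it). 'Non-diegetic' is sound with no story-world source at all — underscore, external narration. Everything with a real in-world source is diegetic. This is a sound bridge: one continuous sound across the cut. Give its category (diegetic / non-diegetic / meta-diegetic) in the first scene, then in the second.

Scene one: the music exists only inside Mei-Lin's mind; Teodor can't hear it → meta-diegetic.
Scene two: it's detached from Mei-Lin entirely and plays over unrelated images with no in-world source — conventional underscore → non-diegetic.

meta-diegetic, non-diegetic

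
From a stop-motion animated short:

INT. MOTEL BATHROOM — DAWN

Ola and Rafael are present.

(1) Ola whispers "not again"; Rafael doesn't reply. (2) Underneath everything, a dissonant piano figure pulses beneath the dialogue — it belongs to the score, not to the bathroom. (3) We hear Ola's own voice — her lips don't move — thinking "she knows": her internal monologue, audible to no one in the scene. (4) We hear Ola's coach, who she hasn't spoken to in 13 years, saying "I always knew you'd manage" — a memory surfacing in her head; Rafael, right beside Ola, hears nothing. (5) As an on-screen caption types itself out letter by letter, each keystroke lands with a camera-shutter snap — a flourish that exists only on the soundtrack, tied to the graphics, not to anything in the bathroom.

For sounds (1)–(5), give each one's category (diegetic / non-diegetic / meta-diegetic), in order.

Sound (1): spoken by a character present in the story world, so diegetic.
(2) is non-diegetic: nothing in the bathroom produces it and the characters don't hear it — pure soundtrack.
(3) is meta-diegetic: internal monologue — inside Ola's mind, not spoken into the scene.
(4) is meta-diegetic: a remembered line, private to Ola — not present in the room, not audible to Rafael.
(5) sound married to a title/caption — outside the diegesis by definition → non-diegetic.

diegetic, non-diegetic, meta-diegetic, meta-diegetic, non-diegetic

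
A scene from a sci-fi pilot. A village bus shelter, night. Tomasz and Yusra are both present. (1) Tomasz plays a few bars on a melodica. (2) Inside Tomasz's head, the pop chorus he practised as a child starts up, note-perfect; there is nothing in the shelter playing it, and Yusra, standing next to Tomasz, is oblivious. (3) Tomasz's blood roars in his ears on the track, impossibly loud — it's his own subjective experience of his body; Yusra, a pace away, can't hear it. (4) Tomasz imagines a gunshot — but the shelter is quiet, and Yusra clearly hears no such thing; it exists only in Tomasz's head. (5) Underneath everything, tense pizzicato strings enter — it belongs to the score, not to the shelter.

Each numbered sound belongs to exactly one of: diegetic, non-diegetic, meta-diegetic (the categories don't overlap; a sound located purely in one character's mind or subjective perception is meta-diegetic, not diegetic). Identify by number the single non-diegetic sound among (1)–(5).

5

(1) is diegetic: a character is playing a melodica on screen.
(2) the music is a memory playing inside Tomasz's mind alone; no real-world source, Yusra can't hear it → meta-diegetic.
Sound (3): point-of-audition from inside Tomasz's body; not a sound in the room, so meta-diegetic.
Sound (4): subjective to Tomasz: the shelter is silent and Yusra hears nothing, so meta-diegetic.
(5) is non-diegetic: nothing in the shelter produces it and the characters don't hear it — pure soundtrack.
Only (5) is non-diegetic.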